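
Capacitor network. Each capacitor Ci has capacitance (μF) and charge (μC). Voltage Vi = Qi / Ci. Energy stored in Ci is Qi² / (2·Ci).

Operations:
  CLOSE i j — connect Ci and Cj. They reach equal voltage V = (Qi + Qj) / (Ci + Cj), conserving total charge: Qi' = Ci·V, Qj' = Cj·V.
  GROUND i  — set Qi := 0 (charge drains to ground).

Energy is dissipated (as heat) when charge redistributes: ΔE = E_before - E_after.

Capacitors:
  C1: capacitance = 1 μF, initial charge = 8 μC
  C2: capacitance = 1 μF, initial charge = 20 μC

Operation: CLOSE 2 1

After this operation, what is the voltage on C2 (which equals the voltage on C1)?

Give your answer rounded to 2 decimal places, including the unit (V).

Initial: C1(1μF, Q=8μC, V=8.00V), C2(1μF, Q=20μC, V=20.00V)
Op 1: CLOSE 2-1: Q_total=28.00, C_total=2.00, V=14.00; Q2=14.00, Q1=14.00; dissipated=36.000

Answer: 14.00 V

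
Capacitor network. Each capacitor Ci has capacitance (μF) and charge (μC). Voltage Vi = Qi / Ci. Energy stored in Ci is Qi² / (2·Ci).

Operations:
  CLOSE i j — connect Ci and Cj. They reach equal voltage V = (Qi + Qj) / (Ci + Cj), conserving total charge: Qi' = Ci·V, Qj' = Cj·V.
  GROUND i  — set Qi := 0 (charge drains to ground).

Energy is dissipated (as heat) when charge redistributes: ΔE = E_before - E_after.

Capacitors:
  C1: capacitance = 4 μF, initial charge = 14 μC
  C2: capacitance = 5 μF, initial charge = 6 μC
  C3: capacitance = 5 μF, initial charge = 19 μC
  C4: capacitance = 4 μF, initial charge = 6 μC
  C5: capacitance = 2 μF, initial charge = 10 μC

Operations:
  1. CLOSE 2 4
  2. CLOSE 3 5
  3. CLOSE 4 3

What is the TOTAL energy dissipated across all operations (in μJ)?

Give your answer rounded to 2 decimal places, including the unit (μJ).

Answer: 9.90 μJ

Derivation:
Initial: C1(4μF, Q=14μC, V=3.50V), C2(5μF, Q=6μC, V=1.20V), C3(5μF, Q=19μC, V=3.80V), C4(4μF, Q=6μC, V=1.50V), C5(2μF, Q=10μC, V=5.00V)
Op 1: CLOSE 2-4: Q_total=12.00, C_total=9.00, V=1.33; Q2=6.67, Q4=5.33; dissipated=0.100
Op 2: CLOSE 3-5: Q_total=29.00, C_total=7.00, V=4.14; Q3=20.71, Q5=8.29; dissipated=1.029
Op 3: CLOSE 4-3: Q_total=26.05, C_total=9.00, V=2.89; Q4=11.58, Q3=14.47; dissipated=8.770
Total dissipated: 9.899 μJ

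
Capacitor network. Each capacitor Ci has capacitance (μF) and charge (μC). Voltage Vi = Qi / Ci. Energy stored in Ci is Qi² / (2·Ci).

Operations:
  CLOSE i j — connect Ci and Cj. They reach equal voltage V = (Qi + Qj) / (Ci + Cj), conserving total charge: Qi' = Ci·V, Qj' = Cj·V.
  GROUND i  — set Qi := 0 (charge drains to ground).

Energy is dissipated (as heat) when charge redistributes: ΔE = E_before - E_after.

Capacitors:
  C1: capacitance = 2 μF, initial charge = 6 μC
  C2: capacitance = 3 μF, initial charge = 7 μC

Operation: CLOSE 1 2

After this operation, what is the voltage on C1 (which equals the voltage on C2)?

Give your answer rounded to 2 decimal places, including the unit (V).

Answer: 2.60 V

Derivation:
Initial: C1(2μF, Q=6μC, V=3.00V), C2(3μF, Q=7μC, V=2.33V)
Op 1: CLOSE 1-2: Q_total=13.00, C_total=5.00, V=2.60; Q1=5.20, Q2=7.80; dissipated=0.267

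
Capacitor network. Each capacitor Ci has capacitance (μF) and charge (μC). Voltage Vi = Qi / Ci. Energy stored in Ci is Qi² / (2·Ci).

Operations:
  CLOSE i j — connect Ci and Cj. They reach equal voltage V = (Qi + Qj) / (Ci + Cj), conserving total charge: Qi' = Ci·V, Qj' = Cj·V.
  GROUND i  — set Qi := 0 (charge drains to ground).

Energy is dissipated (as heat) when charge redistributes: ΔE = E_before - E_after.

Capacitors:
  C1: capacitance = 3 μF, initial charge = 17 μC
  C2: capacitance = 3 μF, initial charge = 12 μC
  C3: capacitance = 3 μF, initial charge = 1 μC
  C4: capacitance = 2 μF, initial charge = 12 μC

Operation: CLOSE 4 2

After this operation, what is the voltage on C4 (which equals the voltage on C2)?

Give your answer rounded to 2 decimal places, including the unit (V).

Initial: C1(3μF, Q=17μC, V=5.67V), C2(3μF, Q=12μC, V=4.00V), C3(3μF, Q=1μC, V=0.33V), C4(2μF, Q=12μC, V=6.00V)
Op 1: CLOSE 4-2: Q_total=24.00, C_total=5.00, V=4.80; Q4=9.60, Q2=14.40; dissipated=2.400

Answer: 4.80 V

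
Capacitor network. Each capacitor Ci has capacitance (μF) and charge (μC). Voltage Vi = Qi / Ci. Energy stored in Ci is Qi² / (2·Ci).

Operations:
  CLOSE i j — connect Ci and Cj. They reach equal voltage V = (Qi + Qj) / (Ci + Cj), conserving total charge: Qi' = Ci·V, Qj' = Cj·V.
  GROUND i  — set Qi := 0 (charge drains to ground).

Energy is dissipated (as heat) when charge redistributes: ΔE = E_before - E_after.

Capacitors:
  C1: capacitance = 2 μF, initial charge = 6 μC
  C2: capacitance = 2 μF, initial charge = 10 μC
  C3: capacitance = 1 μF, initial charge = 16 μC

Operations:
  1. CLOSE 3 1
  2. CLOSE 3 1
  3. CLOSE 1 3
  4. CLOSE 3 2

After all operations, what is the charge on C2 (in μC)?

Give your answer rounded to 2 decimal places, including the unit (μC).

Answer: 11.56 μC

Derivation:
Initial: C1(2μF, Q=6μC, V=3.00V), C2(2μF, Q=10μC, V=5.00V), C3(1μF, Q=16μC, V=16.00V)
Op 1: CLOSE 3-1: Q_total=22.00, C_total=3.00, V=7.33; Q3=7.33, Q1=14.67; dissipated=56.333
Op 2: CLOSE 3-1: Q_total=22.00, C_total=3.00, V=7.33; Q3=7.33, Q1=14.67; dissipated=0.000
Op 3: CLOSE 1-3: Q_total=22.00, C_total=3.00, V=7.33; Q1=14.67, Q3=7.33; dissipated=0.000
Op 4: CLOSE 3-2: Q_total=17.33, C_total=3.00, V=5.78; Q3=5.78, Q2=11.56; dissipated=1.815
Final charges: Q1=14.67, Q2=11.56, Q3=5.78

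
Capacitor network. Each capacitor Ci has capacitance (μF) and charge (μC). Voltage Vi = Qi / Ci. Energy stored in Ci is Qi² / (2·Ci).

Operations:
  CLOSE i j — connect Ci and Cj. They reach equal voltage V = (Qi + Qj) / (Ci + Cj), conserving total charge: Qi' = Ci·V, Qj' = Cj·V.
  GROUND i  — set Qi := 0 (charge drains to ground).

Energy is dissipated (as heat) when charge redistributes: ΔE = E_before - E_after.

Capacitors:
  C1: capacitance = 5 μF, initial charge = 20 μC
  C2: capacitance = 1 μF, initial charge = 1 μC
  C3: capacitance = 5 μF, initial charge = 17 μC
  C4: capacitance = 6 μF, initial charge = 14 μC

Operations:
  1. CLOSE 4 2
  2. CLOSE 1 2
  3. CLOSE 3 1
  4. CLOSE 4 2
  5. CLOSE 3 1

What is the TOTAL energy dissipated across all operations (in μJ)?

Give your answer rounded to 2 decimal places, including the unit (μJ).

Initial: C1(5μF, Q=20μC, V=4.00V), C2(1μF, Q=1μC, V=1.00V), C3(5μF, Q=17μC, V=3.40V), C4(6μF, Q=14μC, V=2.33V)
Op 1: CLOSE 4-2: Q_total=15.00, C_total=7.00, V=2.14; Q4=12.86, Q2=2.14; dissipated=0.762
Op 2: CLOSE 1-2: Q_total=22.14, C_total=6.00, V=3.69; Q1=18.45, Q2=3.69; dissipated=1.437
Op 3: CLOSE 3-1: Q_total=35.45, C_total=10.00, V=3.55; Q3=17.73, Q1=17.73; dissipated=0.105
Op 4: CLOSE 4-2: Q_total=16.55, C_total=7.00, V=2.36; Q4=14.18, Q2=2.36; dissipated=1.026
Op 5: CLOSE 3-1: Q_total=35.45, C_total=10.00, V=3.55; Q3=17.73, Q1=17.73; dissipated=0.000
Total dissipated: 3.331 μJ

Answer: 3.33 μJ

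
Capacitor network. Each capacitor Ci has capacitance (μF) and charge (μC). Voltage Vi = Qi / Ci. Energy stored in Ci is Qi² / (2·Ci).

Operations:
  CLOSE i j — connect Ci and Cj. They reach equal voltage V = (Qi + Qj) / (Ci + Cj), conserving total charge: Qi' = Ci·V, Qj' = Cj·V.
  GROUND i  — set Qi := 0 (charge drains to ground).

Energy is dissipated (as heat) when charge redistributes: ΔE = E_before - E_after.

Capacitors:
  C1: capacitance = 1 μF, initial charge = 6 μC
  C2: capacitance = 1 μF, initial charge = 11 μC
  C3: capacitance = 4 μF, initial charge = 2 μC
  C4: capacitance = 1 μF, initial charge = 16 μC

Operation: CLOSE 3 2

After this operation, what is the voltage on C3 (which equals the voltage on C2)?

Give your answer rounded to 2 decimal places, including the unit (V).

Answer: 2.60 V

Derivation:
Initial: C1(1μF, Q=6μC, V=6.00V), C2(1μF, Q=11μC, V=11.00V), C3(4μF, Q=2μC, V=0.50V), C4(1μF, Q=16μC, V=16.00V)
Op 1: CLOSE 3-2: Q_total=13.00, C_total=5.00, V=2.60; Q3=10.40, Q2=2.60; dissipated=44.100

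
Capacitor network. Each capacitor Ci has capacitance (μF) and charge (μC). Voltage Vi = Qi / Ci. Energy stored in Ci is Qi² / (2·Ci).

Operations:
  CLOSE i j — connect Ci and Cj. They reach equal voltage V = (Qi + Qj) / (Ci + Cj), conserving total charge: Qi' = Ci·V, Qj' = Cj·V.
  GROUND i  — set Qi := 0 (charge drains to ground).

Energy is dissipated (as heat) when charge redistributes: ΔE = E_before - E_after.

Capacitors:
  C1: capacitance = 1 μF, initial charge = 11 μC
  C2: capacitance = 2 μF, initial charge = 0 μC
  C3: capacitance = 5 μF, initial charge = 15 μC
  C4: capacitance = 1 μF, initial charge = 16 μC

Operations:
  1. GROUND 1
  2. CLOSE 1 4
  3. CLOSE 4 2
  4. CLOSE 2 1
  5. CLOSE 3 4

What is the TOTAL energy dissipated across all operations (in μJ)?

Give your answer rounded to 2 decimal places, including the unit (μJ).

Answer: 155.36 μJ

Derivation:
Initial: C1(1μF, Q=11μC, V=11.00V), C2(2μF, Q=0μC, V=0.00V), C3(5μF, Q=15μC, V=3.00V), C4(1μF, Q=16μC, V=16.00V)
Op 1: GROUND 1: Q1=0; energy lost=60.500
Op 2: CLOSE 1-4: Q_total=16.00, C_total=2.00, V=8.00; Q1=8.00, Q4=8.00; dissipated=64.000
Op 3: CLOSE 4-2: Q_total=8.00, C_total=3.00, V=2.67; Q4=2.67, Q2=5.33; dissipated=21.333
Op 4: CLOSE 2-1: Q_total=13.33, C_total=3.00, V=4.44; Q2=8.89, Q1=4.44; dissipated=9.481
Op 5: CLOSE 3-4: Q_total=17.67, C_total=6.00, V=2.94; Q3=14.72, Q4=2.94; dissipated=0.046
Total dissipated: 155.361 μJ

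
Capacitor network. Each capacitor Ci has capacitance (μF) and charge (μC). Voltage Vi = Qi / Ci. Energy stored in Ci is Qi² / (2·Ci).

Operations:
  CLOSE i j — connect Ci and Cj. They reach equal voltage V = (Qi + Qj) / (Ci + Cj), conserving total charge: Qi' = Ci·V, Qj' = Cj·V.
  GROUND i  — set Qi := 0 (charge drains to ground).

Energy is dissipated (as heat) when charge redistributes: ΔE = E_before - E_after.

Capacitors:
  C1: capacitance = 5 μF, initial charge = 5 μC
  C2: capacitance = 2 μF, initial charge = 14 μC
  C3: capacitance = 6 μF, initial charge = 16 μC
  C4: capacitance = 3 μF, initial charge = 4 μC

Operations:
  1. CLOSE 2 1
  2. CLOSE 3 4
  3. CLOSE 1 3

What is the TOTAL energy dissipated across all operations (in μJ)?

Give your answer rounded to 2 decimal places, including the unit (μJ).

Answer: 27.82 μJ

Derivation:
Initial: C1(5μF, Q=5μC, V=1.00V), C2(2μF, Q=14μC, V=7.00V), C3(6μF, Q=16μC, V=2.67V), C4(3μF, Q=4μC, V=1.33V)
Op 1: CLOSE 2-1: Q_total=19.00, C_total=7.00, V=2.71; Q2=5.43, Q1=13.57; dissipated=25.714
Op 2: CLOSE 3-4: Q_total=20.00, C_total=9.00, V=2.22; Q3=13.33, Q4=6.67; dissipated=1.778
Op 3: CLOSE 1-3: Q_total=26.90, C_total=11.00, V=2.45; Q1=12.23, Q3=14.68; dissipated=0.330
Total dissipated: 27.822 μJ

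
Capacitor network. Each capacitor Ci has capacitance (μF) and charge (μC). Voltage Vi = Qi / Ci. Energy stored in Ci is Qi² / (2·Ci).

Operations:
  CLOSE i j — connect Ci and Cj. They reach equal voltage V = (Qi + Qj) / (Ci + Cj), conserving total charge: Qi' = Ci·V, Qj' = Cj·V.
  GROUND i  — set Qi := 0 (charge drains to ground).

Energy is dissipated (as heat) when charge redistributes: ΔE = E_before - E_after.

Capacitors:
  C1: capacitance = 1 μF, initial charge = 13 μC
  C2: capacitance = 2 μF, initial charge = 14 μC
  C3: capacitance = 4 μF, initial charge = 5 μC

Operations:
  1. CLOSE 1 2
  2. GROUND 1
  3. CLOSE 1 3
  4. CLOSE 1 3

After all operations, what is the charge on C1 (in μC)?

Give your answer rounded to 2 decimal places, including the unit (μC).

Answer: 1.00 μC

Derivation:
Initial: C1(1μF, Q=13μC, V=13.00V), C2(2μF, Q=14μC, V=7.00V), C3(4μF, Q=5μC, V=1.25V)
Op 1: CLOSE 1-2: Q_total=27.00, C_total=3.00, V=9.00; Q1=9.00, Q2=18.00; dissipated=12.000
Op 2: GROUND 1: Q1=0; energy lost=40.500
Op 3: CLOSE 1-3: Q_total=5.00, C_total=5.00, V=1.00; Q1=1.00, Q3=4.00; dissipated=0.625
Op 4: CLOSE 1-3: Q_total=5.00, C_total=5.00, V=1.00; Q1=1.00, Q3=4.00; dissipated=0.000
Final charges: Q1=1.00, Q2=18.00, Q3=4.00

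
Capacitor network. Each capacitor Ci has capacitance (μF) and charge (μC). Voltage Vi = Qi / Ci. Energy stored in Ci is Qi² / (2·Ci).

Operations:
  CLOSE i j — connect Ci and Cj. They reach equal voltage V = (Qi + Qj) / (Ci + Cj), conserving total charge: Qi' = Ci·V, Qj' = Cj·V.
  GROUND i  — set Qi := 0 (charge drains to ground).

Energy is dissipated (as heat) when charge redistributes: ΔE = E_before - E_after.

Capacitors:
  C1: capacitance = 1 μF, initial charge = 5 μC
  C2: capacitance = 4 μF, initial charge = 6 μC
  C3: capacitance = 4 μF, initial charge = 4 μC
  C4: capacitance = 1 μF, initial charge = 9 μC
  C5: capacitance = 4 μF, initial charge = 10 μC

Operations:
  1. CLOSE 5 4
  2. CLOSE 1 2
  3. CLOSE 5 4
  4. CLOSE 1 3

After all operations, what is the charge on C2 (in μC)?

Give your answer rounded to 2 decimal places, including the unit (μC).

Answer: 8.80 μC

Derivation:
Initial: C1(1μF, Q=5μC, V=5.00V), C2(4μF, Q=6μC, V=1.50V), C3(4μF, Q=4μC, V=1.00V), C4(1μF, Q=9μC, V=9.00V), C5(4μF, Q=10μC, V=2.50V)
Op 1: CLOSE 5-4: Q_total=19.00, C_total=5.00, V=3.80; Q5=15.20, Q4=3.80; dissipated=16.900
Op 2: CLOSE 1-2: Q_total=11.00, C_total=5.00, V=2.20; Q1=2.20, Q2=8.80; dissipated=4.900
Op 3: CLOSE 5-4: Q_total=19.00, C_total=5.00, V=3.80; Q5=15.20, Q4=3.80; dissipated=0.000
Op 4: CLOSE 1-3: Q_total=6.20, C_total=5.00, V=1.24; Q1=1.24, Q3=4.96; dissipated=0.576
Final charges: Q1=1.24, Q2=8.80, Q3=4.96, Q4=3.80, Q5=15.20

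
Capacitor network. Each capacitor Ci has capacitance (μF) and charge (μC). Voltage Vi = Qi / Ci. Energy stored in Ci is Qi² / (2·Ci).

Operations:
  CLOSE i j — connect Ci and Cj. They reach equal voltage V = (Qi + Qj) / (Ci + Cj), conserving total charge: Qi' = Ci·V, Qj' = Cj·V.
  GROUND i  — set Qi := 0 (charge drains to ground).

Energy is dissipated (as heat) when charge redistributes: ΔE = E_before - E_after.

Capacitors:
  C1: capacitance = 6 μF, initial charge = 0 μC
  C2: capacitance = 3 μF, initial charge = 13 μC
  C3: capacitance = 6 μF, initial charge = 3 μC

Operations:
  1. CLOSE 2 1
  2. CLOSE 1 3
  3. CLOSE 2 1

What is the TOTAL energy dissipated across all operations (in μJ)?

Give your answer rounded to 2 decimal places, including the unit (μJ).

Initial: C1(6μF, Q=0μC, V=0.00V), C2(3μF, Q=13μC, V=4.33V), C3(6μF, Q=3μC, V=0.50V)
Op 1: CLOSE 2-1: Q_total=13.00, C_total=9.00, V=1.44; Q2=4.33, Q1=8.67; dissipated=18.778
Op 2: CLOSE 1-3: Q_total=11.67, C_total=12.00, V=0.97; Q1=5.83, Q3=5.83; dissipated=1.338
Op 3: CLOSE 2-1: Q_total=10.17, C_total=9.00, V=1.13; Q2=3.39, Q1=6.78; dissipated=0.223
Total dissipated: 20.339 μJ

Answer: 20.34 μJ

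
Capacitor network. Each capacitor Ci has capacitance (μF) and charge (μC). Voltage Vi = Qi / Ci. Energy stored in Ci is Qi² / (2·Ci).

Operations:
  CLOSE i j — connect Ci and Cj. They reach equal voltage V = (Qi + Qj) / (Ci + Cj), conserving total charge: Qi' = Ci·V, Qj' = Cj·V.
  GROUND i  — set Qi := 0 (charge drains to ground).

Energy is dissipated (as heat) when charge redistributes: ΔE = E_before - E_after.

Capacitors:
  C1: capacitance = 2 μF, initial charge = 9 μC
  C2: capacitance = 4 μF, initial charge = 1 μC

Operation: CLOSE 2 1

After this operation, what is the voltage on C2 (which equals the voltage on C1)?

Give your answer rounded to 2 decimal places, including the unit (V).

Answer: 1.67 V

Derivation:
Initial: C1(2μF, Q=9μC, V=4.50V), C2(4μF, Q=1μC, V=0.25V)
Op 1: CLOSE 2-1: Q_total=10.00, C_total=6.00, V=1.67; Q2=6.67, Q1=3.33; dissipated=12.042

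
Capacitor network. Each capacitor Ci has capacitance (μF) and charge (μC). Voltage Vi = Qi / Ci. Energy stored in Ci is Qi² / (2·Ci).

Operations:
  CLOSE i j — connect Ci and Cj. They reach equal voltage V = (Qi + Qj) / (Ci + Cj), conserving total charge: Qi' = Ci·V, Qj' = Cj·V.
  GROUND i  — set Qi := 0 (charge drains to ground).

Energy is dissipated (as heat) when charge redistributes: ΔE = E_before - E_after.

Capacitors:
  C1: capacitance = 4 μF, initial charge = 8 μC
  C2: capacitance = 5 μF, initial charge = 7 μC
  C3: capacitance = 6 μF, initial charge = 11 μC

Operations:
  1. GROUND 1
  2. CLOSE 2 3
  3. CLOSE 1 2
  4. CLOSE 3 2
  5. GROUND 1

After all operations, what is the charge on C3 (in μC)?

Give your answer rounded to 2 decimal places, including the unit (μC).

Answer: 7.83 μC

Derivation:
Initial: C1(4μF, Q=8μC, V=2.00V), C2(5μF, Q=7μC, V=1.40V), C3(6μF, Q=11μC, V=1.83V)
Op 1: GROUND 1: Q1=0; energy lost=8.000
Op 2: CLOSE 2-3: Q_total=18.00, C_total=11.00, V=1.64; Q2=8.18, Q3=9.82; dissipated=0.256
Op 3: CLOSE 1-2: Q_total=8.18, C_total=9.00, V=0.91; Q1=3.64, Q2=4.55; dissipated=2.975
Op 4: CLOSE 3-2: Q_total=14.36, C_total=11.00, V=1.31; Q3=7.83, Q2=6.53; dissipated=0.721
Op 5: GROUND 1: Q1=0; energy lost=1.653
Final charges: Q1=0.00, Q2=6.53, Q3=7.83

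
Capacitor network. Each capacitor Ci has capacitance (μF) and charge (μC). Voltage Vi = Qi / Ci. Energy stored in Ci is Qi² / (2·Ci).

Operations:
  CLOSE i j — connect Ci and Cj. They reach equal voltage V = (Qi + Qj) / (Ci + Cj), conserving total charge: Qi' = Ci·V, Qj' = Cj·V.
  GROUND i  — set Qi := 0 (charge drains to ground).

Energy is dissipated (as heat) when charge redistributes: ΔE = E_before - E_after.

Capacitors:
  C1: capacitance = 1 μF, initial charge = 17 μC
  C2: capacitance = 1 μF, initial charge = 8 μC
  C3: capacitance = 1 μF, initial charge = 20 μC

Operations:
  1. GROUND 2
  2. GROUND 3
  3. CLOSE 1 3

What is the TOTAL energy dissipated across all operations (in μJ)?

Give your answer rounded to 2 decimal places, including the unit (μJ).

Answer: 304.25 μJ

Derivation:
Initial: C1(1μF, Q=17μC, V=17.00V), C2(1μF, Q=8μC, V=8.00V), C3(1μF, Q=20μC, V=20.00V)
Op 1: GROUND 2: Q2=0; energy lost=32.000
Op 2: GROUND 3: Q3=0; energy lost=200.000
Op 3: CLOSE 1-3: Q_total=17.00, C_total=2.00, V=8.50; Q1=8.50, Q3=8.50; dissipated=72.250
Total dissipated: 304.250 μJ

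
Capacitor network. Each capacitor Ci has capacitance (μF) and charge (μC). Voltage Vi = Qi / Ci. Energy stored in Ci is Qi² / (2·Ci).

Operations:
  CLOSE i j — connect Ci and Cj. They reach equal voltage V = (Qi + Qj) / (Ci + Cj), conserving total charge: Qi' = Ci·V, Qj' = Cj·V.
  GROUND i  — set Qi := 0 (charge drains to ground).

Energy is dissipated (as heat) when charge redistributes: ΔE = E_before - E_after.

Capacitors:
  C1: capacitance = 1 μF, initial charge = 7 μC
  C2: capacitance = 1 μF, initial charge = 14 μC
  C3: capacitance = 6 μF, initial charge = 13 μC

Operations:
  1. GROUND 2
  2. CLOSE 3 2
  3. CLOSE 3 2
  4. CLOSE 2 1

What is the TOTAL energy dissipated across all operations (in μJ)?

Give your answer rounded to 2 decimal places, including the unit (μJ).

Initial: C1(1μF, Q=7μC, V=7.00V), C2(1μF, Q=14μC, V=14.00V), C3(6μF, Q=13μC, V=2.17V)
Op 1: GROUND 2: Q2=0; energy lost=98.000
Op 2: CLOSE 3-2: Q_total=13.00, C_total=7.00, V=1.86; Q3=11.14, Q2=1.86; dissipated=2.012
Op 3: CLOSE 3-2: Q_total=13.00, C_total=7.00, V=1.86; Q3=11.14, Q2=1.86; dissipated=0.000
Op 4: CLOSE 2-1: Q_total=8.86, C_total=2.00, V=4.43; Q2=4.43, Q1=4.43; dissipated=6.612
Total dissipated: 106.624 μJ

Answer: 106.62 μJ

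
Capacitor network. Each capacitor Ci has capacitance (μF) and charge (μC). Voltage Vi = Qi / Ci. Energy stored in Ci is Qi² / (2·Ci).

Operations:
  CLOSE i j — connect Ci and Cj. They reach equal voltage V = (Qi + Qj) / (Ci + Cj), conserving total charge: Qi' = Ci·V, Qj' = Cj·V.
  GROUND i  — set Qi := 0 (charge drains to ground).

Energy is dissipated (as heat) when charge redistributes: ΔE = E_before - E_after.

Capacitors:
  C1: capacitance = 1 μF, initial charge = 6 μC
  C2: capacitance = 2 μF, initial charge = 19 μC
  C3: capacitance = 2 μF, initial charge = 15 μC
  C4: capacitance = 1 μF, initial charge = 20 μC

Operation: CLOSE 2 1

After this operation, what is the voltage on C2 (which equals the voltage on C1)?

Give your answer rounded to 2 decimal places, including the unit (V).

Initial: C1(1μF, Q=6μC, V=6.00V), C2(2μF, Q=19μC, V=9.50V), C3(2μF, Q=15μC, V=7.50V), C4(1μF, Q=20μC, V=20.00V)
Op 1: CLOSE 2-1: Q_total=25.00, C_total=3.00, V=8.33; Q2=16.67, Q1=8.33; dissipated=4.083

Answer: 8.33 V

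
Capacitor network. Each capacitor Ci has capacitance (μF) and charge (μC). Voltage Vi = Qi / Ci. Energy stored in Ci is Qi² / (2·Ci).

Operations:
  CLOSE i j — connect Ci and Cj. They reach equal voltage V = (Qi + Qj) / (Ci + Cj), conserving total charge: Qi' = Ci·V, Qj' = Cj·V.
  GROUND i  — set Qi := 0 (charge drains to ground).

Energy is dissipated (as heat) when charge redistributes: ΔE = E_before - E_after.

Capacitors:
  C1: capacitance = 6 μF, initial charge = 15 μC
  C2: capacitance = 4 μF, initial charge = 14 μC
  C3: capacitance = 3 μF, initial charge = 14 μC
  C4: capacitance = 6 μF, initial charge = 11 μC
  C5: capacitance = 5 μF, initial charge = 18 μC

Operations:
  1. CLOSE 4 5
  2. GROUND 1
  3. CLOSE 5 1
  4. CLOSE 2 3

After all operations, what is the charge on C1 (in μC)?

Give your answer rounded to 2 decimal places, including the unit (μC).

Answer: 7.19 μC

Derivation:
Initial: C1(6μF, Q=15μC, V=2.50V), C2(4μF, Q=14μC, V=3.50V), C3(3μF, Q=14μC, V=4.67V), C4(6μF, Q=11μC, V=1.83V), C5(5μF, Q=18μC, V=3.60V)
Op 1: CLOSE 4-5: Q_total=29.00, C_total=11.00, V=2.64; Q4=15.82, Q5=13.18; dissipated=4.256
Op 2: GROUND 1: Q1=0; energy lost=18.750
Op 3: CLOSE 5-1: Q_total=13.18, C_total=11.00, V=1.20; Q5=5.99, Q1=7.19; dissipated=9.478
Op 4: CLOSE 2-3: Q_total=28.00, C_total=7.00, V=4.00; Q2=16.00, Q3=12.00; dissipated=1.167
Final charges: Q1=7.19, Q2=16.00, Q3=12.00, Q4=15.82, Q5=5.99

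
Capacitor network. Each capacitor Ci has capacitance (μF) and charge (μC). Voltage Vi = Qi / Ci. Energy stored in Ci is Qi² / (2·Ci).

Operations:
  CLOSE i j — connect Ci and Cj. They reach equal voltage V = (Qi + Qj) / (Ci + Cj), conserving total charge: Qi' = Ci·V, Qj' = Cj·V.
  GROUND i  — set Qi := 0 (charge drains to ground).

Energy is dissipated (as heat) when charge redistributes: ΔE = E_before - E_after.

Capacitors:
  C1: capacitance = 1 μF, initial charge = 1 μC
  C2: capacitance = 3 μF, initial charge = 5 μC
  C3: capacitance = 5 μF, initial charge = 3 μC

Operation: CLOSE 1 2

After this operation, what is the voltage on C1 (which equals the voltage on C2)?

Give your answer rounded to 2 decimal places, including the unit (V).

Answer: 1.50 V

Derivation:
Initial: C1(1μF, Q=1μC, V=1.00V), C2(3μF, Q=5μC, V=1.67V), C3(5μF, Q=3μC, V=0.60V)
Op 1: CLOSE 1-2: Q_total=6.00, C_total=4.00, V=1.50; Q1=1.50, Q2=4.50; dissipated=0.167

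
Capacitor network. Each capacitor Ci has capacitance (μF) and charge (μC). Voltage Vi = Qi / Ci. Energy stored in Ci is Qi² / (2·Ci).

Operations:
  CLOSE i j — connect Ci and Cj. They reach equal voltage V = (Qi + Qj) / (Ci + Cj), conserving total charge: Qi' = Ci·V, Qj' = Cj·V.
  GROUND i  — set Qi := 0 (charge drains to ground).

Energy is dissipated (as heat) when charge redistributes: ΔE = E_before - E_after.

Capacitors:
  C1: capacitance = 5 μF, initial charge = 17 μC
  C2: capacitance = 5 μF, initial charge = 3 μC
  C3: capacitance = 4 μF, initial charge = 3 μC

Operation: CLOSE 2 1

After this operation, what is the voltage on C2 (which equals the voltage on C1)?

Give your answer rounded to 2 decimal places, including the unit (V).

Answer: 2.00 V

Derivation:
Initial: C1(5μF, Q=17μC, V=3.40V), C2(5μF, Q=3μC, V=0.60V), C3(4μF, Q=3μC, V=0.75V)
Op 1: CLOSE 2-1: Q_total=20.00, C_total=10.00, V=2.00; Q2=10.00, Q1=10.00; dissipated=9.800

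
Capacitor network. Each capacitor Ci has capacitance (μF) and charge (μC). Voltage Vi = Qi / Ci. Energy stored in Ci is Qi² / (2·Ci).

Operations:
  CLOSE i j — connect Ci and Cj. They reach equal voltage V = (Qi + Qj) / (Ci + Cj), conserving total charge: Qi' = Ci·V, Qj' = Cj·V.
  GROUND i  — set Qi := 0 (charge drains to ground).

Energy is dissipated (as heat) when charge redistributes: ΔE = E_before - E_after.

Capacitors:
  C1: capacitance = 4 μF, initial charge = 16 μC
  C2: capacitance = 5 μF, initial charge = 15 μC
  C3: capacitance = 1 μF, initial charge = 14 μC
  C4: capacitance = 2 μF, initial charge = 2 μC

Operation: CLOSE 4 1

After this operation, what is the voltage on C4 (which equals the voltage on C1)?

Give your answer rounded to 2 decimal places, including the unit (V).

Answer: 3.00 V

Derivation:
Initial: C1(4μF, Q=16μC, V=4.00V), C2(5μF, Q=15μC, V=3.00V), C3(1μF, Q=14μC, V=14.00V), C4(2μF, Q=2μC, V=1.00V)
Op 1: CLOSE 4-1: Q_total=18.00, C_total=6.00, V=3.00; Q4=6.00, Q1=12.00; dissipated=6.000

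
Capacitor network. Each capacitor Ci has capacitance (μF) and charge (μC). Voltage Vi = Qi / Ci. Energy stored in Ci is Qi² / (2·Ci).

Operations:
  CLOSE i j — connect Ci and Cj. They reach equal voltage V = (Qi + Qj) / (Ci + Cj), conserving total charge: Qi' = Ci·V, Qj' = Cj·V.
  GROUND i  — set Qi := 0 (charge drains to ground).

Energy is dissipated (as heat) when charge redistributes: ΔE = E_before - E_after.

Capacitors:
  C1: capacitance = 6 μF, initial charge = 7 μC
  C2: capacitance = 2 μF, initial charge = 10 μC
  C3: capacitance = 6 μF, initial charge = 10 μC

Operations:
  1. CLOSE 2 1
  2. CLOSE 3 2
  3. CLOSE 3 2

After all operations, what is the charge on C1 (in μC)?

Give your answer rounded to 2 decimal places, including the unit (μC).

Initial: C1(6μF, Q=7μC, V=1.17V), C2(2μF, Q=10μC, V=5.00V), C3(6μF, Q=10μC, V=1.67V)
Op 1: CLOSE 2-1: Q_total=17.00, C_total=8.00, V=2.12; Q2=4.25, Q1=12.75; dissipated=11.021
Op 2: CLOSE 3-2: Q_total=14.25, C_total=8.00, V=1.78; Q3=10.69, Q2=3.56; dissipated=0.158
Op 3: CLOSE 3-2: Q_total=14.25, C_total=8.00, V=1.78; Q3=10.69, Q2=3.56; dissipated=0.000
Final charges: Q1=12.75, Q2=3.56, Q3=10.69

Answer: 12.75 μC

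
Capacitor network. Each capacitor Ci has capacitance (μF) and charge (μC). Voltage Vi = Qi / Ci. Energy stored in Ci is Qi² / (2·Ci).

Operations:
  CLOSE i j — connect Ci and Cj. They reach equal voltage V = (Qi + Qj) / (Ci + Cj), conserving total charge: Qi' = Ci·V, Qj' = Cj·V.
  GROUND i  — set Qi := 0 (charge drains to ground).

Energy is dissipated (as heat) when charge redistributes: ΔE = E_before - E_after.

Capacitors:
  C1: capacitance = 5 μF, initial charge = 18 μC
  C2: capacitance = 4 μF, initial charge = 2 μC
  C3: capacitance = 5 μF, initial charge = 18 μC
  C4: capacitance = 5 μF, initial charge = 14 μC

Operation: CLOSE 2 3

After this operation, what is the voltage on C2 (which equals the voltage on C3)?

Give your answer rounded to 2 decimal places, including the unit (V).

Answer: 2.22 V

Derivation:
Initial: C1(5μF, Q=18μC, V=3.60V), C2(4μF, Q=2μC, V=0.50V), C3(5μF, Q=18μC, V=3.60V), C4(5μF, Q=14μC, V=2.80V)
Op 1: CLOSE 2-3: Q_total=20.00, C_total=9.00, V=2.22; Q2=8.89, Q3=11.11; dissipated=10.678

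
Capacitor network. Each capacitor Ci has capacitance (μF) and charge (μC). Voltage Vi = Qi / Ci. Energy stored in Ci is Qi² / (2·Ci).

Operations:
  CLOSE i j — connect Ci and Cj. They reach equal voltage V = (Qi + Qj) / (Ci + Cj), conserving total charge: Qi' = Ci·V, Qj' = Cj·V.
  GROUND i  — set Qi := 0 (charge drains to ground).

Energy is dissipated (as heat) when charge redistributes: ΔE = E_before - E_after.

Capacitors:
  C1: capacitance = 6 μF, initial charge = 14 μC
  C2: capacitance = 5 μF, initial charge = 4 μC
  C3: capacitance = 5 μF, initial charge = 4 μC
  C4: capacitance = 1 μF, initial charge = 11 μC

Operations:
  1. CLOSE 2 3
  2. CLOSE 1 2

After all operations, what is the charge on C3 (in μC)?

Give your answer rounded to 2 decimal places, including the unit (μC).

Initial: C1(6μF, Q=14μC, V=2.33V), C2(5μF, Q=4μC, V=0.80V), C3(5μF, Q=4μC, V=0.80V), C4(1μF, Q=11μC, V=11.00V)
Op 1: CLOSE 2-3: Q_total=8.00, C_total=10.00, V=0.80; Q2=4.00, Q3=4.00; dissipated=0.000
Op 2: CLOSE 1-2: Q_total=18.00, C_total=11.00, V=1.64; Q1=9.82, Q2=8.18; dissipated=3.206
Final charges: Q1=9.82, Q2=8.18, Q3=4.00, Q4=11.00

Answer: 4.00 μC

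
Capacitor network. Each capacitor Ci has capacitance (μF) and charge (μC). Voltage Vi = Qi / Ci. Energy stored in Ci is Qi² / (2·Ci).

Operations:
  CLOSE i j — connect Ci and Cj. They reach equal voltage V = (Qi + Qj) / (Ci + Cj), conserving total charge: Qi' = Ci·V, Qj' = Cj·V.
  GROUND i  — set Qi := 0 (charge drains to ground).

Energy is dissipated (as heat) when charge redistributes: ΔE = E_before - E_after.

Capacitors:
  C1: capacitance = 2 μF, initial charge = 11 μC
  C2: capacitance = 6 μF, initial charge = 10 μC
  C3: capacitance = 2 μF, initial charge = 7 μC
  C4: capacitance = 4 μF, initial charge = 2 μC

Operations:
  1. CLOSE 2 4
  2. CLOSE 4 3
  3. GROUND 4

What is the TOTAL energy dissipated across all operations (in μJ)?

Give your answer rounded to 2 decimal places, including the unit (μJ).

Initial: C1(2μF, Q=11μC, V=5.50V), C2(6μF, Q=10μC, V=1.67V), C3(2μF, Q=7μC, V=3.50V), C4(4μF, Q=2μC, V=0.50V)
Op 1: CLOSE 2-4: Q_total=12.00, C_total=10.00, V=1.20; Q2=7.20, Q4=4.80; dissipated=1.633
Op 2: CLOSE 4-3: Q_total=11.80, C_total=6.00, V=1.97; Q4=7.87, Q3=3.93; dissipated=3.527
Op 3: GROUND 4: Q4=0; energy lost=7.736
Total dissipated: 12.896 μJ

Answer: 12.90 μJ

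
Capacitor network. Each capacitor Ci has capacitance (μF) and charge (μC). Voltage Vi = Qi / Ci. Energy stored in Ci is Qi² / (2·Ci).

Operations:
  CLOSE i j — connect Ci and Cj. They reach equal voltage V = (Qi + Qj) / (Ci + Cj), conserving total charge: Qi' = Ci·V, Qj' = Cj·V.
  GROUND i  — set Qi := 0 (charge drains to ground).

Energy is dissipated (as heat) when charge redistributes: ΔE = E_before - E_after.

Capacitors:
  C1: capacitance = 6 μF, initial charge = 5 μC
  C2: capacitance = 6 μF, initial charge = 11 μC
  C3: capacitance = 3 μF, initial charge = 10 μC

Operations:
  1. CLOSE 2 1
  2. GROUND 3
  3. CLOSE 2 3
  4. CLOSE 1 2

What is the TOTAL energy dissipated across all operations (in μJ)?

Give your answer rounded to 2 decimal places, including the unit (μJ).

Initial: C1(6μF, Q=5μC, V=0.83V), C2(6μF, Q=11μC, V=1.83V), C3(3μF, Q=10μC, V=3.33V)
Op 1: CLOSE 2-1: Q_total=16.00, C_total=12.00, V=1.33; Q2=8.00, Q1=8.00; dissipated=1.500
Op 2: GROUND 3: Q3=0; energy lost=16.667
Op 3: CLOSE 2-3: Q_total=8.00, C_total=9.00, V=0.89; Q2=5.33, Q3=2.67; dissipated=1.778
Op 4: CLOSE 1-2: Q_total=13.33, C_total=12.00, V=1.11; Q1=6.67, Q2=6.67; dissipated=0.296
Total dissipated: 20.241 μJ

Answer: 20.24 μJ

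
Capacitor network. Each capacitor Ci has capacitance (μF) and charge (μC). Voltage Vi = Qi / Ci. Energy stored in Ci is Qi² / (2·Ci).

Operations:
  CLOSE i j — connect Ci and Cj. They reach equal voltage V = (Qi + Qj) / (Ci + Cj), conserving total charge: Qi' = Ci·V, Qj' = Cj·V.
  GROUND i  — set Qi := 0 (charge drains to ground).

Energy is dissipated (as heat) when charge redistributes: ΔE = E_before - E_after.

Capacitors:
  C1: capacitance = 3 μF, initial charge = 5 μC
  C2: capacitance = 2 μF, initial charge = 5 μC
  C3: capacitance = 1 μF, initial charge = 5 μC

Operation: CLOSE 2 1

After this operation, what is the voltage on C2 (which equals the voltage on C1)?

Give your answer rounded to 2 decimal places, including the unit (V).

Answer: 2.00 V

Derivation:
Initial: C1(3μF, Q=5μC, V=1.67V), C2(2μF, Q=5μC, V=2.50V), C3(1μF, Q=5μC, V=5.00V)
Op 1: CLOSE 2-1: Q_total=10.00, C_total=5.00, V=2.00; Q2=4.00, Q1=6.00; dissipated=0.417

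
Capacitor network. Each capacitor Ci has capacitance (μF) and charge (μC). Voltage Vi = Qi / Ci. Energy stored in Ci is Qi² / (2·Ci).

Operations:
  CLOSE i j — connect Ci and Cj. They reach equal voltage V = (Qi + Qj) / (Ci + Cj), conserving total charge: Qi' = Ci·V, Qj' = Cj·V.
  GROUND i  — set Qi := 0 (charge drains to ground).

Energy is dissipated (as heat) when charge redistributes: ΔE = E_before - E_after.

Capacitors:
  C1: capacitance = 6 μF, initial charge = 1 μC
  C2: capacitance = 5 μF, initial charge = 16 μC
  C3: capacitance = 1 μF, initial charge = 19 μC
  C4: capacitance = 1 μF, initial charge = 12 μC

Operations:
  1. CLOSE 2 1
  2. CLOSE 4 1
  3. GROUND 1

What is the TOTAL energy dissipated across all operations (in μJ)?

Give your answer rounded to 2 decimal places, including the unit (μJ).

Initial: C1(6μF, Q=1μC, V=0.17V), C2(5μF, Q=16μC, V=3.20V), C3(1μF, Q=19μC, V=19.00V), C4(1μF, Q=12μC, V=12.00V)
Op 1: CLOSE 2-1: Q_total=17.00, C_total=11.00, V=1.55; Q2=7.73, Q1=9.27; dissipated=12.547
Op 2: CLOSE 4-1: Q_total=21.27, C_total=7.00, V=3.04; Q4=3.04, Q1=18.23; dissipated=46.842
Op 3: GROUND 1: Q1=0; energy lost=27.706
Total dissipated: 87.095 μJ

Answer: 87.09 μJ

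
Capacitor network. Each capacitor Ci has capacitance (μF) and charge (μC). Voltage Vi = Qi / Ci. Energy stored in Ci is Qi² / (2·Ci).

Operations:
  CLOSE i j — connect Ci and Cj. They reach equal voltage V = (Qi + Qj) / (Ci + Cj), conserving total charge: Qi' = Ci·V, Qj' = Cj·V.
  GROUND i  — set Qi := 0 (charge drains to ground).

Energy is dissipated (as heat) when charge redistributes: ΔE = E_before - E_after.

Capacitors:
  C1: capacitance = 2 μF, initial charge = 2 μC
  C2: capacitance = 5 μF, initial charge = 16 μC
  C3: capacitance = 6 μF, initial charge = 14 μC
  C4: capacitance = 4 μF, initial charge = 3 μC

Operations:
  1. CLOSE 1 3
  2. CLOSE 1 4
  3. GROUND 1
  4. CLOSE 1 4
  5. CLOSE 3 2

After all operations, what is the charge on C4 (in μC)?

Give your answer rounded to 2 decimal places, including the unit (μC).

Answer: 3.11 μC

Derivation:
Initial: C1(2μF, Q=2μC, V=1.00V), C2(5μF, Q=16μC, V=3.20V), C3(6μF, Q=14μC, V=2.33V), C4(4μF, Q=3μC, V=0.75V)
Op 1: CLOSE 1-3: Q_total=16.00, C_total=8.00, V=2.00; Q1=4.00, Q3=12.00; dissipated=1.333
Op 2: CLOSE 1-4: Q_total=7.00, C_total=6.00, V=1.17; Q1=2.33, Q4=4.67; dissipated=1.042
Op 3: GROUND 1: Q1=0; energy lost=1.361
Op 4: CLOSE 1-4: Q_total=4.67, C_total=6.00, V=0.78; Q1=1.56, Q4=3.11; dissipated=0.907
Op 5: CLOSE 3-2: Q_total=28.00, C_total=11.00, V=2.55; Q3=15.27, Q2=12.73; dissipated=1.964
Final charges: Q1=1.56, Q2=12.73, Q3=15.27, Q4=3.11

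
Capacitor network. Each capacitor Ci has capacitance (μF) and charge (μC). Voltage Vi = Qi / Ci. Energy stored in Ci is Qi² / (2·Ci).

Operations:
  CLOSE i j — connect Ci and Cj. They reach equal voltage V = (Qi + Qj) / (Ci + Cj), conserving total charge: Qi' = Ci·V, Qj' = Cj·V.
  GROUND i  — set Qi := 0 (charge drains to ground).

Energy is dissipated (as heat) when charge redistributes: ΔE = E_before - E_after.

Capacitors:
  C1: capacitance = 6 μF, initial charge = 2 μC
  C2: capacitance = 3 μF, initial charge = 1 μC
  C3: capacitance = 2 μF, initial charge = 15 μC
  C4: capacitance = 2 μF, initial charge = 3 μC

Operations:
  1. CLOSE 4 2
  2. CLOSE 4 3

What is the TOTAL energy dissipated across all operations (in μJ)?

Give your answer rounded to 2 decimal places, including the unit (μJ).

Answer: 23.26 μJ

Derivation:
Initial: C1(6μF, Q=2μC, V=0.33V), C2(3μF, Q=1μC, V=0.33V), C3(2μF, Q=15μC, V=7.50V), C4(2μF, Q=3μC, V=1.50V)
Op 1: CLOSE 4-2: Q_total=4.00, C_total=5.00, V=0.80; Q4=1.60, Q2=2.40; dissipated=0.817
Op 2: CLOSE 4-3: Q_total=16.60, C_total=4.00, V=4.15; Q4=8.30, Q3=8.30; dissipated=22.445
Total dissipated: 23.262 μJ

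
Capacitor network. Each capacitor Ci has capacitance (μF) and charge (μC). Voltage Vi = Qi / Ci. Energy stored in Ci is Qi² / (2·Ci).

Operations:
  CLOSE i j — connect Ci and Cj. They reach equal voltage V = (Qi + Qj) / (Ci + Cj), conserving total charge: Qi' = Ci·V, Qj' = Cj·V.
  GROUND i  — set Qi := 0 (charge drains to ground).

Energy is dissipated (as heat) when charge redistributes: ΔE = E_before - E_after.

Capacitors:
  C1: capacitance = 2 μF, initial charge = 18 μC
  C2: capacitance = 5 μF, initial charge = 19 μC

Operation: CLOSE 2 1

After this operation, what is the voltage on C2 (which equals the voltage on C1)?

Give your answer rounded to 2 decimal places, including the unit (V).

Initial: C1(2μF, Q=18μC, V=9.00V), C2(5μF, Q=19μC, V=3.80V)
Op 1: CLOSE 2-1: Q_total=37.00, C_total=7.00, V=5.29; Q2=26.43, Q1=10.57; dissipated=19.314

Answer: 5.29 V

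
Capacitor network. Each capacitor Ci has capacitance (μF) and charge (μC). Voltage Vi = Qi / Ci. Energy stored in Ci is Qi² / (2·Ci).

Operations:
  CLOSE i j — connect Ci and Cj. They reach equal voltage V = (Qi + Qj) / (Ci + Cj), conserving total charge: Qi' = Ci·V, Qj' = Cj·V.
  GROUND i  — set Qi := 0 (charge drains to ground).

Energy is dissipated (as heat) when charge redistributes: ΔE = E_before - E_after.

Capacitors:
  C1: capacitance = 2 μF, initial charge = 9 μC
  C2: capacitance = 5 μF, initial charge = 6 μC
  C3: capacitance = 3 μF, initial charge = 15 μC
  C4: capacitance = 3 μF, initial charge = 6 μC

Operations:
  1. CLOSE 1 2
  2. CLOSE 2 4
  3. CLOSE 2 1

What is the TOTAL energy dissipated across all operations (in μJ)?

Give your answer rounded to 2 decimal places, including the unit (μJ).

Answer: 7.80 μJ

Derivation:
Initial: C1(2μF, Q=9μC, V=4.50V), C2(5μF, Q=6μC, V=1.20V), C3(3μF, Q=15μC, V=5.00V), C4(3μF, Q=6μC, V=2.00V)
Op 1: CLOSE 1-2: Q_total=15.00, C_total=7.00, V=2.14; Q1=4.29, Q2=10.71; dissipated=7.779
Op 2: CLOSE 2-4: Q_total=16.71, C_total=8.00, V=2.09; Q2=10.45, Q4=6.27; dissipated=0.019
Op 3: CLOSE 2-1: Q_total=14.73, C_total=7.00, V=2.10; Q2=10.52, Q1=4.21; dissipated=0.002
Total dissipated: 7.800 μJ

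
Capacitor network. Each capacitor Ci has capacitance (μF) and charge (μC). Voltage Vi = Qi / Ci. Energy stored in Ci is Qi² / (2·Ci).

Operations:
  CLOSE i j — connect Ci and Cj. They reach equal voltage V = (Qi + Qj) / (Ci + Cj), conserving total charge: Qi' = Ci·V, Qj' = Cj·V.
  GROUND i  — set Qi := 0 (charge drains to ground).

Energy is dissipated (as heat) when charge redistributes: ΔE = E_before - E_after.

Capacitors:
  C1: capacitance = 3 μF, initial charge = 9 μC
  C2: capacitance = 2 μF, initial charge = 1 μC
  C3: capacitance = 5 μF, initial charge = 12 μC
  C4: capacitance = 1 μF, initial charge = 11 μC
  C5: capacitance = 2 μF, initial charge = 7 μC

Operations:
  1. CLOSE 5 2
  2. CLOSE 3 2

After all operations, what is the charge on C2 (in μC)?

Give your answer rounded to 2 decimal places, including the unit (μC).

Answer: 4.57 μC

Derivation:
Initial: C1(3μF, Q=9μC, V=3.00V), C2(2μF, Q=1μC, V=0.50V), C3(5μF, Q=12μC, V=2.40V), C4(1μF, Q=11μC, V=11.00V), C5(2μF, Q=7μC, V=3.50V)
Op 1: CLOSE 5-2: Q_total=8.00, C_total=4.00, V=2.00; Q5=4.00, Q2=4.00; dissipated=4.500
Op 2: CLOSE 3-2: Q_total=16.00, C_total=7.00, V=2.29; Q3=11.43, Q2=4.57; dissipated=0.114
Final charges: Q1=9.00, Q2=4.57, Q3=11.43, Q4=11.00, Q5=4.00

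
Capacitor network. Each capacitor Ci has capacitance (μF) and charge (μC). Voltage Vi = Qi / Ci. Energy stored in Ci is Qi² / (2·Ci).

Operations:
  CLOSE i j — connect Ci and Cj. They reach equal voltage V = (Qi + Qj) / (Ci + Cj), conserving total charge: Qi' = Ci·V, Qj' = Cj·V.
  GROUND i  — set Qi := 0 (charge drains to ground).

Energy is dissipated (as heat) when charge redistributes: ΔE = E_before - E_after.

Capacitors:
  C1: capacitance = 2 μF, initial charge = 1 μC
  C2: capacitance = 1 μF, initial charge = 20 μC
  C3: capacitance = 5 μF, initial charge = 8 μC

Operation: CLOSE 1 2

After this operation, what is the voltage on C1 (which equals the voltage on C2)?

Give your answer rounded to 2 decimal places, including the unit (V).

Initial: C1(2μF, Q=1μC, V=0.50V), C2(1μF, Q=20μC, V=20.00V), C3(5μF, Q=8μC, V=1.60V)
Op 1: CLOSE 1-2: Q_total=21.00, C_total=3.00, V=7.00; Q1=14.00, Q2=7.00; dissipated=126.750

Answer: 7.00 V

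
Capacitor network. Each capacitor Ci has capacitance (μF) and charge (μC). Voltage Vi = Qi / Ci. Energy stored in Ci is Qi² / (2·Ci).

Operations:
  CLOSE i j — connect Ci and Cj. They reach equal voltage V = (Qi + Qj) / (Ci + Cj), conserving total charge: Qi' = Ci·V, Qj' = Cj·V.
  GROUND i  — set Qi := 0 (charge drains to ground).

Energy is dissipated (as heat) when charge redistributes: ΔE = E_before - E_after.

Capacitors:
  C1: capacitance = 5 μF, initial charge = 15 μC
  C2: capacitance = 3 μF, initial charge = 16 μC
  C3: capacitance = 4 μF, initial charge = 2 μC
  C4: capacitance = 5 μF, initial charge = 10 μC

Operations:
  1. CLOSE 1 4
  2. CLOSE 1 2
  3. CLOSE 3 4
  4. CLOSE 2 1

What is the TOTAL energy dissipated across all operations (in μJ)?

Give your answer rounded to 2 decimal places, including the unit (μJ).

Initial: C1(5μF, Q=15μC, V=3.00V), C2(3μF, Q=16μC, V=5.33V), C3(4μF, Q=2μC, V=0.50V), C4(5μF, Q=10μC, V=2.00V)
Op 1: CLOSE 1-4: Q_total=25.00, C_total=10.00, V=2.50; Q1=12.50, Q4=12.50; dissipated=1.250
Op 2: CLOSE 1-2: Q_total=28.50, C_total=8.00, V=3.56; Q1=17.81, Q2=10.69; dissipated=7.526
Op 3: CLOSE 3-4: Q_total=14.50, C_total=9.00, V=1.61; Q3=6.44, Q4=8.06; dissipated=4.444
Op 4: CLOSE 2-1: Q_total=28.50, C_total=8.00, V=3.56; Q2=10.69, Q1=17.81; dissipated=0.000
Total dissipated: 13.220 μJ

Answer: 13.22 μJ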